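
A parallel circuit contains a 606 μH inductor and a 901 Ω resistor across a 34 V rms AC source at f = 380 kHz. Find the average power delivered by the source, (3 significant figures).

1.28 W

ω = 2πf = 2.388e+06 rad/s
X_L = ωL = 1450 Ω
Parallel: admittances add. Y = 1/R + 1/(jωL)
Y = (0.00111 − j0.000691) S
|Y| = 0.00131 S → |Z| = 1/|Y| = 765 Ω, ∠Z = −∠Y = 31.9°
I = V/|Z| = 44.5 mA
P = VI cos φ = 34 × 0.0445 × cos(31.9°) = 1.28 W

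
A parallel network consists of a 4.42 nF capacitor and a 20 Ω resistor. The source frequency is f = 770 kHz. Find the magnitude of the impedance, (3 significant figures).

18.4 Ω

ω = 2πf = 4.838e+06 rad/s
X_C = 1/(ωC) = 46.8 Ω
Parallel: admittances add. Y = 1/R + jωC
Y = (0.0500 + j0.0214) S
|Y| = 0.0544 S → |Z| = 1/|Y| = 18.4 Ω, ∠Z = −∠Y = -23.2°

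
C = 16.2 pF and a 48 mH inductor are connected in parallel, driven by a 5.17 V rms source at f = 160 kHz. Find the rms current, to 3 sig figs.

22.9 μA

ω = 2πf = 1.005e+06 rad/s
X_L = ωL = 48300 Ω
X_C = 1/(ωC) = 61400 Ω
Parallel: admittances add. Y = 1/(jωL) + jωC
Y = (0 − j4.44e-06) S
|Y| = 4.44e-06 S → |Z| = 1/|Y| = 225000 Ω, ∠Z = −∠Y = 90.0°
I = V/|Z| = 5.17/225000 = 22.9 μA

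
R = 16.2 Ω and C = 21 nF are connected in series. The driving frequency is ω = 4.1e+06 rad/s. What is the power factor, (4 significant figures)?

X_C = 1/(ωC) = 11.61 Ω
Z = 16.20 − j11.61 Ω
|Z| = √(16.20² + 11.61²) = 19.93 Ω
∠Z = arctan(-11.61/16.20) = -35.64°
cos φ = cos(-35.64°) = 0.8127

0.8127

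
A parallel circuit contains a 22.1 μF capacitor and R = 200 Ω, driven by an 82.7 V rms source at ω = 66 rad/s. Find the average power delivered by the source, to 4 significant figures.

X_C = 1/(ωC) = 685.6 Ω
Parallel: admittances add. Y = 1/R + jωC
Y = (0.005000 + j0.001459) S
|Y| = 0.005208 S → |Z| = 1/|Y| = 192.0 Ω, ∠Z = −∠Y = -16.26°
I = V/|Z| = 430.7 mA
P = VI cos φ = 82.7 × 0.4307 × cos(-16.26°) = 34.20 W

34.20 W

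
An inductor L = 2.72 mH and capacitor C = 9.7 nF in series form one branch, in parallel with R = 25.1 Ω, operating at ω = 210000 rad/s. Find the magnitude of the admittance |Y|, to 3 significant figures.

X_L = ωL = 571 Ω
X_C = 1/(ωC) = 491 Ω
Branch 1: Z₁ = R = 25.1 Ω
Branch 2 (series LC): Z₂ = j(X_L − X_C) = j80.3 Ω
Parallel: Z = Z₁Z₂/(Z₁+Z₂), |Z| = 24.0 Ω, ∠Z = 17.4°
|Y| = 1/|Z| = 41.7 mS

41.7 mS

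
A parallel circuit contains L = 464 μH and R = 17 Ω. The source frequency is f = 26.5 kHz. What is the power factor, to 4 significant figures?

ω = 2πf = 166500 rad/s
X_L = ωL = 77.26 Ω
Parallel: admittances add. Y = 1/R + 1/(jωL)
Y = (0.05882 − j0.01294) S
|Y| = 0.06023 S → |Z| = 1/|Y| = 16.60 Ω, ∠Z = −∠Y = 12.41°
cos φ = cos(12.41°) = 0.9766

0.9766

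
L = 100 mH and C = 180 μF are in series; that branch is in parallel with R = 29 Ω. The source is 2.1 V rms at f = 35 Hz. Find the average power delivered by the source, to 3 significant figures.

152 mW

ω = 2πf = 219.9 rad/s
X_L = ωL = 22.0 Ω
X_C = 1/(ωC) = 25.3 Ω
Branch 1: Z₁ = R = 29.0 Ω
Branch 2 (series LC): Z₂ = j(X_L − X_C) = −j3.27 Ω
Parallel: Z = Z₁Z₂/(Z₁+Z₂), |Z| = 3.25 Ω, ∠Z = -83.6°
I = V/|Z| = 646 mA
P = VI cos φ = 2.1 × 0.646 × cos(-83.6°) = 152 mW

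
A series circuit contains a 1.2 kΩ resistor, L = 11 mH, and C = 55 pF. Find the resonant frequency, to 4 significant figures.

204.6 kHz

ω₀ = 1/√(LC) = 1/√(0.011 × 5.5e-11) = 1.286e+06 rad/s
f₀ = ω₀/(2π) = 204.6 kHz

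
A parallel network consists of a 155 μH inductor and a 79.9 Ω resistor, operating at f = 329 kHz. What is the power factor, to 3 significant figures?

0.970

ω = 2πf = 2.067e+06 rad/s
X_L = ωL = 320 Ω
Parallel: admittances add. Y = 1/R + 1/(jωL)
Y = (0.0125 − j0.00312) S
|Y| = 0.0129 S → |Z| = 1/|Y| = 77.5 Ω, ∠Z = −∠Y = 14.0°
cos φ = cos(14.0°) = 0.970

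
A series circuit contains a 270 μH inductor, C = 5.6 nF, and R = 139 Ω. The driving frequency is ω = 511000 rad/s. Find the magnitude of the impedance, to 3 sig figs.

253 Ω

X_L = ωL = 138 Ω
X_C = 1/(ωC) = 349 Ω
Net reactance X = X_L − X_C = -211 Ω
Z = 139 − j211 Ω
|Z| = √(139² + 211²) = 253 Ω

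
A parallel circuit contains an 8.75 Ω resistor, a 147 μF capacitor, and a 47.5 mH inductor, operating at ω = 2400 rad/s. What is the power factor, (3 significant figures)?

0.315

X_L = ωL = 114 Ω
X_C = 1/(ωC) = 2.83 Ω
Parallel: admittances add. Y = 1/R + 1/(jωL) + jωC
Y = (0.114 + j0.344) S
|Y| = 0.363 S → |Z| = 1/|Y| = 2.76 Ω, ∠Z = −∠Y = -71.6°
cos φ = cos(-71.6°) = 0.315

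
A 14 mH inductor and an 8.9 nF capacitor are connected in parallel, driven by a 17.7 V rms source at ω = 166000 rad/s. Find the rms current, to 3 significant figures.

18.5 mA

X_L = ωL = 2320 Ω
X_C = 1/(ωC) = 677 Ω
Parallel: admittances add. Y = 1/(jωL) + jωC
Y = (0 + j0.00105) S
|Y| = 0.00105 S → |Z| = 1/|Y| = 955 Ω, ∠Z = −∠Y = -90.0°
I = V/|Z| = 17.7/955 = 18.5 mA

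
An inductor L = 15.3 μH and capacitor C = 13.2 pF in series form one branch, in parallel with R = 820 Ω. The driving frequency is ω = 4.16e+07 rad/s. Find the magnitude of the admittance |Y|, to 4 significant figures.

1.483 mS

X_L = ωL = 636.5 Ω
X_C = 1/(ωC) = 1821 Ω
Branch 1: Z₁ = R = 820.0 Ω
Branch 2 (series LC): Z₂ = j(X_L − X_C) = −j1185 Ω
Parallel: Z = Z₁Z₂/(Z₁+Z₂), |Z| = 674.2 Ω, ∠Z = -34.69°
|Y| = 1/|Z| = 1.483 mS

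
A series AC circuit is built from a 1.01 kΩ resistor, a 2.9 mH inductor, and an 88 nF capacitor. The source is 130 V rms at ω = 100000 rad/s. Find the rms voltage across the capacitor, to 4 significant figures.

14.41 V

X_L = ωL = 290.0 Ω
X_C = 1/(ωC) = 113.6 Ω
Net reactance X = X_L − X_C = 176.4 Ω
Z = 1010 + j176.4 Ω
|Z| = √(1010² + 176.4²) = 1025 Ω
I = V/|Z| = 126.8 mA
V_C = I·|Z_C| = 0.1268 × 113.6 = 14.41 V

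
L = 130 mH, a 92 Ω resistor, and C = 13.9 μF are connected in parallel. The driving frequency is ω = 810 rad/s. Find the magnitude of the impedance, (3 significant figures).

90.8 Ω

X_L = ωL = 105 Ω
X_C = 1/(ωC) = 88.8 Ω
Parallel: admittances add. Y = 1/R + 1/(jωL) + jωC
Y = (0.0109 + j0.00176) S
|Y| = 0.0110 S → |Z| = 1/|Y| = 90.8 Ω, ∠Z = −∠Y = -9.21°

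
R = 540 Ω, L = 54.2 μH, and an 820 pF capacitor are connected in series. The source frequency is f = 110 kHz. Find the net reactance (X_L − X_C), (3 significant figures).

ω = 2πf = 691200 rad/s
X_L = ωL = 37.5 Ω
X_C = 1/(ωC) = 1760 Ω
X = 37.5 − 1760 = -1730 Ω

-1730 Ω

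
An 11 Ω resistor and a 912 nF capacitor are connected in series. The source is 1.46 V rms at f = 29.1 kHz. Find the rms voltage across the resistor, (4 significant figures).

1.282 V

ω = 2πf = 182800 rad/s
X_C = 1/(ωC) = 5.997 Ω
Z = 11.00 − j5.997 Ω
|Z| = √(11.00² + 5.997²) = 12.53 Ω
I = V/|Z| = 116.5 mA
V_R = I·|Z_R| = 0.1165 × 11.00 = 1.282 V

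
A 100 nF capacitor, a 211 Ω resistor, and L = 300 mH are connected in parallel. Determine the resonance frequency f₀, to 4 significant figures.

918.9 Hz

ω₀ = 1/√(LC) = 1/√(0.3 × 1e-07) = 5774 rad/s
f₀ = ω₀/(2π) = 918.9 Hz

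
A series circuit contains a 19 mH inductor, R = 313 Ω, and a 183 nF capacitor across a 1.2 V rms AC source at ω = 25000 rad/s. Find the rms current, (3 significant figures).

2.97 mA

X_L = ωL = 475 Ω
X_C = 1/(ωC) = 219 Ω
Net reactance X = X_L − X_C = 256 Ω
Z = 313 + j256 Ω
|Z| = √(313² + 256²) = 405 Ω
I = V/|Z| = 1.2/405 = 2.97 mA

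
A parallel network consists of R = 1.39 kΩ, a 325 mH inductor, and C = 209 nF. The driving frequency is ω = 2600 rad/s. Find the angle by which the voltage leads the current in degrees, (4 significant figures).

41.66°

X_L = ωL = 845.0 Ω
X_C = 1/(ωC) = 1840 Ω
Parallel: admittances add. Y = 1/R + 1/(jωL) + jωC
Y = (0.0007194 − j0.0006400) S
|Y| = 0.0009629 S → |Z| = 1/|Y| = 1039 Ω, ∠Z = −∠Y = 41.66°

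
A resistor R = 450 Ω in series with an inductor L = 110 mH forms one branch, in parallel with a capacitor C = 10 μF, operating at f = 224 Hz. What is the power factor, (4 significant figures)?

0.1468

ω = 2πf = 1407 rad/s
X_L = ωL = 154.8 Ω
X_C = 1/(ωC) = 71.05 Ω
Branch 1 (R+jX_L): Z₁ = 450.0 + j154.8 Ω, |Z₁| = 475.9 Ω
Branch 2 (−jX_C): Z₂ = −j71.05 Ω
Parallel: Z = Z₁Z₂/(Z₁+Z₂), |Z| = 73.87 Ω, ∠Z = -81.56°
cos φ = cos(-81.56°) = 0.1468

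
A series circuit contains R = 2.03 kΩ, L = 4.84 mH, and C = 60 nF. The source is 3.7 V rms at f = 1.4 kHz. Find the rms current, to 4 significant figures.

1.346 mA

ω = 2πf = 8796 rad/s
X_L = ωL = 42.57 Ω
X_C = 1/(ωC) = 1895 Ω
Net reactance X = X_L − X_C = -1852 Ω
Z = 2030 − j1852 Ω
|Z| = √(2030² + 1852²) = 2748 Ω
I = V/|Z| = 3.7/2748 = 1.346 mA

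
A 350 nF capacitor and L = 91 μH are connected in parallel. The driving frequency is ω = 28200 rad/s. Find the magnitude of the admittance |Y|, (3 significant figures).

380 mS

X_L = ωL = 2.57 Ω
X_C = 1/(ωC) = 101 Ω
Parallel: admittances add. Y = 1/(jωL) + jωC
Y = (0 − j0.380) S
|Y| = 0.380 S → |Z| = 1/|Y| = 2.63 Ω, ∠Z = −∠Y = 90.0°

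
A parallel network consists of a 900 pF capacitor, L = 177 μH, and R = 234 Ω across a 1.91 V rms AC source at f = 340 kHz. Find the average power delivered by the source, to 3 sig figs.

ω = 2πf = 2.136e+06 rad/s
X_L = ωL = 378 Ω
X_C = 1/(ωC) = 520 Ω
Parallel: admittances add. Y = 1/R + 1/(jωL) + jωC
Y = (0.00427 − j0.000722) S
|Y| = 0.00433 S → |Z| = 1/|Y| = 231 Ω, ∠Z = −∠Y = 9.59°
I = V/|Z| = 8.28 mA
P = VI cos φ = 1.91 × 0.00828 × cos(9.59°) = 15.6 mW

15.6 mW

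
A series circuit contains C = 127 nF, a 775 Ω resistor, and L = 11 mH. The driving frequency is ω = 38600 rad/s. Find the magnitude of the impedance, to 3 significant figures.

X_L = ωL = 425 Ω
X_C = 1/(ωC) = 204 Ω
Net reactance X = X_L − X_C = 221 Ω
Z = 775 + j221 Ω
|Z| = √(775² + 221²) = 806 Ω

806 Ω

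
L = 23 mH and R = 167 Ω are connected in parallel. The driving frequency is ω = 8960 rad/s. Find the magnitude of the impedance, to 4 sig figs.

X_L = ωL = 206.1 Ω
Parallel: admittances add. Y = 1/R + 1/(jωL)
Y = (0.005988 − j0.004852) S
|Y| = 0.007707 S → |Z| = 1/|Y| = 129.7 Ω, ∠Z = −∠Y = 39.02°

129.7 Ω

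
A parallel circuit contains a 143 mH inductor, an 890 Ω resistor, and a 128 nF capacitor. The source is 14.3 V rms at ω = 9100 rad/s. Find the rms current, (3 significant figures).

17.0 mA

X_L = ωL = 1300 Ω
X_C = 1/(ωC) = 859 Ω
Parallel: admittances add. Y = 1/R + 1/(jωL) + jωC
Y = (0.00112 + j0.000396) S
|Y| = 0.00119 S → |Z| = 1/|Y| = 839 Ω, ∠Z = −∠Y = -19.4°
I = V/|Z| = 14.3/839 = 17.0 mA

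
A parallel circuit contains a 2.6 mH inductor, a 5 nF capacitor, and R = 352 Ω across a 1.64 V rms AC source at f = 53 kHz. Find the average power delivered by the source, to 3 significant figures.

7.64 mW

ω = 2πf = 333000 rad/s
X_L = ωL = 866 Ω
X_C = 1/(ωC) = 601 Ω
Parallel: admittances add. Y = 1/R + 1/(jωL) + jωC
Y = (0.00284 + j0.000510) S
|Y| = 0.00289 S → |Z| = 1/|Y| = 346 Ω, ∠Z = −∠Y = -10.2°
I = V/|Z| = 4.73 mA
P = VI cos φ = 1.64 × 0.00473 × cos(-10.2°) = 7.64 mW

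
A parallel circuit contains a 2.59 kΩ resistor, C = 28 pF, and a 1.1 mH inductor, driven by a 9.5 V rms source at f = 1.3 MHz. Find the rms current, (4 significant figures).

ω = 2πf = 8.168e+06 rad/s
X_L = ωL = 8985 Ω
X_C = 1/(ωC) = 4372 Ω
Parallel: admittances add. Y = 1/R + 1/(jωL) + jωC
Y = (0.0003861 + j0.0001174) S
|Y| = 0.0004036 S → |Z| = 1/|Y| = 2478 Ω, ∠Z = −∠Y = -16.91°
I = V/|Z| = 9.5/2478 = 3.834 mA

3.834 mA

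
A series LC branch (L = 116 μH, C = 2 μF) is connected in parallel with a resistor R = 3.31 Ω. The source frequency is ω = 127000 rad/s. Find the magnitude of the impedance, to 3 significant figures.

X_L = ωL = 14.7 Ω
X_C = 1/(ωC) = 3.94 Ω
Branch 1: Z₁ = R = 3.31 Ω
Branch 2 (series LC): Z₂ = j(X_L − X_C) = j10.8 Ω
Parallel: Z = Z₁Z₂/(Z₁+Z₂), |Z| = 3.16 Ω, ∠Z = 17.0°

3.16 Ω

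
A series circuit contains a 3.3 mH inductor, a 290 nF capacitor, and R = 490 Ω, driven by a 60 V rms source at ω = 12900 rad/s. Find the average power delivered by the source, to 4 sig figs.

6.070 W

X_L = ωL = 42.57 Ω
X_C = 1/(ωC) = 267.3 Ω
Net reactance X = X_L − X_C = -224.7 Ω
Z = 490.0 − j224.7 Ω
|Z| = √(490.0² + 224.7²) = 539.1 Ω
∠Z = arctan(-224.7/490.0) = -24.64°
I = V/|Z| = 111.3 mA
P = VI cos φ = 60 × 0.1113 × cos(-24.64°) = 6.070 W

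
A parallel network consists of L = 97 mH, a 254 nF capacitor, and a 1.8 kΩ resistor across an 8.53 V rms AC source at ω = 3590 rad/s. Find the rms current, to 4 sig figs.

17.38 mA

X_L = ωL = 348.2 Ω
X_C = 1/(ωC) = 1097 Ω
Parallel: admittances add. Y = 1/R + 1/(jωL) + jωC
Y = (0.0005556 − j0.001960) S
|Y| = 0.002037 S → |Z| = 1/|Y| = 490.9 Ω, ∠Z = −∠Y = 74.17°
I = V/|Z| = 8.53/490.9 = 17.38 mA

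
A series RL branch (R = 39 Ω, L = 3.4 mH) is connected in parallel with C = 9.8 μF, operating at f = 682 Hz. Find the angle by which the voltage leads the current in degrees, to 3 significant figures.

-56.2°

ω = 2πf = 4285 rad/s
X_L = ωL = 14.6 Ω
X_C = 1/(ωC) = 23.8 Ω
Branch 1 (R+jX_L): Z₁ = 39.0 + j14.6 Ω, |Z₁| = 41.6 Ω
Branch 2 (−jX_C): Z₂ = −j23.8 Ω
Parallel: Z = Z₁Z₂/(Z₁+Z₂), |Z| = 24.7 Ω, ∠Z = -56.2°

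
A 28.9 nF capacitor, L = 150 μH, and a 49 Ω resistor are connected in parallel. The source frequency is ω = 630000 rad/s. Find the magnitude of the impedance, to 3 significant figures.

X_L = ωL = 94.5 Ω
X_C = 1/(ωC) = 54.9 Ω
Parallel: admittances add. Y = 1/R + 1/(jωL) + jωC
Y = (0.0204 + j0.00762) S
|Y| = 0.0218 S → |Z| = 1/|Y| = 45.9 Ω, ∠Z = −∠Y = -20.5°

45.9 Ω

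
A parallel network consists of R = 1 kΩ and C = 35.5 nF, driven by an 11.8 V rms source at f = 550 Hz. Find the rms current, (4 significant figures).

11.89 mA

ω = 2πf = 3456 rad/s
X_C = 1/(ωC) = 8151 Ω
Parallel: admittances add. Y = 1/R + jωC
Y = (0.001000 + j0.0001227) S
|Y| = 0.001007 S → |Z| = 1/|Y| = 992.6 Ω, ∠Z = −∠Y = -6.994°
I = V/|Z| = 11.8/992.6 = 11.89 mA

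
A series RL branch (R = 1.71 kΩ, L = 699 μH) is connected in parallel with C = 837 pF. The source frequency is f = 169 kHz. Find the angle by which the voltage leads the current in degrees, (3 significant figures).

-53.9°

ω = 2πf = 1.062e+06 rad/s
X_L = ωL = 742 Ω
X_C = 1/(ωC) = 1130 Ω
Branch 1 (R+jX_L): Z₁ = 1710 + j742 Ω, |Z₁| = 1860 Ω
Branch 2 (−jX_C): Z₂ = −j1130 Ω
Parallel: Z = Z₁Z₂/(Z₁+Z₂), |Z| = 1200 Ω, ∠Z = -53.9°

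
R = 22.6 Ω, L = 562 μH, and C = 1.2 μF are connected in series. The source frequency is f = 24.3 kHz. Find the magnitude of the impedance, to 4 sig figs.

ω = 2πf = 152700 rad/s
X_L = ωL = 85.81 Ω
X_C = 1/(ωC) = 5.458 Ω
Net reactance X = X_L − X_C = 80.35 Ω
Z = 22.60 + j80.35 Ω
|Z| = √(22.60² + 80.35²) = 83.47 Ω

83.47 Ω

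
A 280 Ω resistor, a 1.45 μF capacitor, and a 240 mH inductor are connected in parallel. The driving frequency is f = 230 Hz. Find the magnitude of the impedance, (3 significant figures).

ω = 2πf = 1445 rad/s
X_L = ωL = 347 Ω
X_C = 1/(ωC) = 477 Ω
Parallel: admittances add. Y = 1/R + 1/(jωL) + jωC
Y = (0.00357 − j0.000788) S
|Y| = 0.00366 S → |Z| = 1/|Y| = 273 Ω, ∠Z = −∠Y = 12.4°

273 Ω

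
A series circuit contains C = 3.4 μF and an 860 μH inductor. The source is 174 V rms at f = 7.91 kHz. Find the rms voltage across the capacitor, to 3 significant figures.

28.0 V

ω = 2πf = 49700 rad/s
X_L = ωL = 42.7 Ω
X_C = 1/(ωC) = 5.92 Ω
Net reactance X = X_L − X_C = 36.8 Ω
Z = j36.8 Ω
|Z| = √(0² + 36.8²) = 36.8 Ω
I = V/|Z| = 4.73 A
V_C = I·|Z_C| = 4.73 × 5.92 = 28.0 V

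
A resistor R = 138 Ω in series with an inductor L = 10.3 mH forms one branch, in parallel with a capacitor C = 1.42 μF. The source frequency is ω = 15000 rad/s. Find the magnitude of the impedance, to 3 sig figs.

55.6 Ω

X_L = ωL = 154 Ω
X_C = 1/(ωC) = 46.9 Ω
Branch 1 (R+jX_L): Z₁ = 138 + j154 Ω, |Z₁| = 207 Ω
Branch 2 (−jX_C): Z₂ = −j46.9 Ω
Parallel: Z = Z₁Z₂/(Z₁+Z₂), |Z| = 55.6 Ω, ∠Z = -79.7°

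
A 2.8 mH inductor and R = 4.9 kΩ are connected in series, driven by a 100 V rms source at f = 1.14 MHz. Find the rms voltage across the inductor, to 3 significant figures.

97.1 V

ω = 2πf = 7.163e+06 rad/s
X_L = ωL = 20100 Ω
Z = 4900 + j20100 Ω
|Z| = √(4900² + 20100²) = 20600 Ω
I = V/|Z| = 4.84 mA
V_L = I·|Z_L| = 0.00484 × 20100 = 97.1 V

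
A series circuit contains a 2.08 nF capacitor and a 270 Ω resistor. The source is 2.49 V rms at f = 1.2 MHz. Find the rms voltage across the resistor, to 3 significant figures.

ω = 2πf = 7.54e+06 rad/s
X_C = 1/(ωC) = 63.8 Ω
Z = 270 − j63.8 Ω
|Z| = √(270² + 63.8²) = 277 Ω
I = V/|Z| = 8.98 mA
V_R = I·|Z_R| = 0.00898 × 270 = 2.42 V

2.42 V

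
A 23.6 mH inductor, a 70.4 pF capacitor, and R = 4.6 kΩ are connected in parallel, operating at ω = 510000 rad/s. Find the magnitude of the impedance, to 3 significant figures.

X_L = ωL = 12000 Ω
X_C = 1/(ωC) = 27900 Ω
Parallel: admittances add. Y = 1/R + 1/(jωL) + jωC
Y = (0.000217 − j4.72e-05) S
|Y| = 0.000222 S → |Z| = 1/|Y| = 4500 Ω, ∠Z = −∠Y = 12.2°

4500 Ω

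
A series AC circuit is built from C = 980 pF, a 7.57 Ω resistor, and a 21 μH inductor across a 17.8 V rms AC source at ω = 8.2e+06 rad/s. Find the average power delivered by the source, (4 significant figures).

X_L = ωL = 172.2 Ω
X_C = 1/(ωC) = 124.4 Ω
Net reactance X = X_L − X_C = 47.76 Ω
Z = 7.570 + j47.76 Ω
|Z| = √(7.570² + 47.76²) = 48.36 Ω
∠Z = arctan(47.76/7.570) = 80.99°
I = V/|Z| = 368.1 mA
P = VI cos φ = 17.8 × 0.3681 × cos(80.99°) = 1.026 W

1.026 W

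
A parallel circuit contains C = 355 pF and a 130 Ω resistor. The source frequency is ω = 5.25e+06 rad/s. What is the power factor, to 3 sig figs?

X_C = 1/(ωC) = 537 Ω
Parallel: admittances add. Y = 1/R + jωC
Y = (0.00769 + j0.00186) S
|Y| = 0.00791 S → |Z| = 1/|Y| = 126 Ω, ∠Z = −∠Y = -13.6°
cos φ = cos(-13.6°) = 0.972

0.972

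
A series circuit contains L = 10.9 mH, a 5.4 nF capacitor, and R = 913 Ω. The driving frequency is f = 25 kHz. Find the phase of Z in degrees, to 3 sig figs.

ω = 2πf = 157100 rad/s
X_L = ωL = 1710 Ω
X_C = 1/(ωC) = 1180 Ω
Net reactance X = X_L − X_C = 533 Ω
Z = 913 + j533 Ω
|Z| = √(913² + 533²) = 1060 Ω
∠Z = arctan(533/913) = 30.3°

30.3°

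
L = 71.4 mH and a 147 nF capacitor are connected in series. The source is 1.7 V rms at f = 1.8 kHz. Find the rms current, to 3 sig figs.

ω = 2πf = 11310 rad/s
X_L = ωL = 808 Ω
X_C = 1/(ωC) = 601 Ω
Net reactance X = X_L − X_C = 206 Ω
Z = j206 Ω
|Z| = √(0² + 206²) = 206 Ω
I = V/|Z| = 1.7/206 = 8.25 mA

8.25 mA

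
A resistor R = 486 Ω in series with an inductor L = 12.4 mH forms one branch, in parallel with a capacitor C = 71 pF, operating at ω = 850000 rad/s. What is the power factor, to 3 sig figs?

0.126

X_L = ωL = 10500 Ω
X_C = 1/(ωC) = 16600 Ω
Branch 1 (R+jX_L): Z₁ = 486 + j10500 Ω, |Z₁| = 10600 Ω
Branch 2 (−jX_C): Z₂ = −j16600 Ω
Parallel: Z = Z₁Z₂/(Z₁+Z₂), |Z| = 28900 Ω, ∠Z = 82.8°
cos φ = cos(82.8°) = 0.126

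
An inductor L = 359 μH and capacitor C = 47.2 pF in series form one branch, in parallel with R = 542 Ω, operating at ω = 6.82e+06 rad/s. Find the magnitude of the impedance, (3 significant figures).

X_L = ωL = 2450 Ω
X_C = 1/(ωC) = 3110 Ω
Branch 1: Z₁ = R = 542 Ω
Branch 2 (series LC): Z₂ = j(X_L − X_C) = −j658 Ω
Parallel: Z = Z₁Z₂/(Z₁+Z₂), |Z| = 418 Ω, ∠Z = -39.5°

418 Ω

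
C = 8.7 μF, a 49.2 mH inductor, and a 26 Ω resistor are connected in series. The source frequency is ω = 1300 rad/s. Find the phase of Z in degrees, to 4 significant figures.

X_L = ωL = 63.96 Ω
X_C = 1/(ωC) = 88.42 Ω
Net reactance X = X_L − X_C = -24.46 Ω
Z = 26.00 − j24.46 Ω
|Z| = √(26.00² + 24.46²) = 35.70 Ω
∠Z = arctan(-24.46/26.00) = -43.25°

-43.25°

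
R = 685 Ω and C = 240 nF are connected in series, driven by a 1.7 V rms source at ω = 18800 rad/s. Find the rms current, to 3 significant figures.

2.36 mA

X_C = 1/(ωC) = 222 Ω
Z = 685 − j222 Ω
|Z| = √(685² + 222²) = 720 Ω
I = V/|Z| = 1.7/720 = 2.36 mA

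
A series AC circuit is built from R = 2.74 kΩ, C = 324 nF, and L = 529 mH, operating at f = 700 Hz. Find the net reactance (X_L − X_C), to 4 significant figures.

1625 Ω

ω = 2πf = 4398 rad/s
X_L = ωL = 2327 Ω
X_C = 1/(ωC) = 701.7 Ω
X = 2327 − 701.7 = 1625 Ω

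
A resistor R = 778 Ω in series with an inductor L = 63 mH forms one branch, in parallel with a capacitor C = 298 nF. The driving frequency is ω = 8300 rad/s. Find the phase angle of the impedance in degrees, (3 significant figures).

-64.8°

X_L = ωL = 523 Ω
X_C = 1/(ωC) = 404 Ω
Branch 1 (R+jX_L): Z₁ = 778 + j523 Ω, |Z₁| = 937 Ω
Branch 2 (−jX_C): Z₂ = −j404 Ω
Parallel: Z = Z₁Z₂/(Z₁+Z₂), |Z| = 482 Ω, ∠Z = -64.8°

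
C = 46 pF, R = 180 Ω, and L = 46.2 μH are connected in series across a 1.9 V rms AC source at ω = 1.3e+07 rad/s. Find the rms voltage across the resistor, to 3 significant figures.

0.315 V

X_L = ωL = 601 Ω
X_C = 1/(ωC) = 1670 Ω
Net reactance X = X_L − X_C = -1070 Ω
Z = 180 − j1070 Ω
|Z| = √(180² + 1070²) = 1090 Ω
I = V/|Z| = 1.75 mA
V_R = I·|Z_R| = 0.00175 × 180 = 0.315 V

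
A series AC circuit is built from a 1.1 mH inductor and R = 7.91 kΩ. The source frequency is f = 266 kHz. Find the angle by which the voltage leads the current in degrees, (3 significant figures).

13.1°

ω = 2πf = 1.671e+06 rad/s
X_L = ωL = 1840 Ω
Z = 7910 + j1840 Ω
|Z| = √(7910² + 1840²) = 8120 Ω
∠Z = arctan(1840/7910) = 13.1°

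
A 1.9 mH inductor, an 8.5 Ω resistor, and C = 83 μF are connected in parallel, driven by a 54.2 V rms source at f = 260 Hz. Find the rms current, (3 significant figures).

ω = 2πf = 1634 rad/s
X_L = ωL = 3.10 Ω
X_C = 1/(ωC) = 7.38 Ω
Parallel: admittances add. Y = 1/R + 1/(jωL) + jωC
Y = (0.118 − j0.187) S
|Y| = 0.221 S → |Z| = 1/|Y| = 4.53 Ω, ∠Z = −∠Y = 57.8°
I = V/|Z| = 54.2/4.53 = 12.0 A

12.0 A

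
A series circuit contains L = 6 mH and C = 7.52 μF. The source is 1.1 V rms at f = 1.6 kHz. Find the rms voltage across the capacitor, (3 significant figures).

ω = 2πf = 10050 rad/s
X_L = ωL = 60.3 Ω
X_C = 1/(ωC) = 13.2 Ω
Net reactance X = X_L − X_C = 47.1 Ω
Z = j47.1 Ω
|Z| = √(0² + 47.1²) = 47.1 Ω
I = V/|Z| = 23.4 mA
V_C = I·|Z_C| = 0.0234 × 13.2 = 0.309 V

0.309 V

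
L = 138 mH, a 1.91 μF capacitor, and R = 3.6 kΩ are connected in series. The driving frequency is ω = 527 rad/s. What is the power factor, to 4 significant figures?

0.9688

X_L = ωL = 72.73 Ω
X_C = 1/(ωC) = 993.5 Ω
Net reactance X = X_L − X_C = -920.7 Ω
Z = 3600 − j920.7 Ω
|Z| = √(3600² + 920.7²) = 3716 Ω
∠Z = arctan(-920.7/3600) = -14.35°
cos φ = cos(-14.35°) = 0.9688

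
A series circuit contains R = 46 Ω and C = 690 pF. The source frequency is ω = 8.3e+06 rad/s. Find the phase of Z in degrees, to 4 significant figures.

-75.24°

X_C = 1/(ωC) = 174.6 Ω
Z = 46.00 − j174.6 Ω
|Z| = √(46.00² + 174.6²) = 180.6 Ω
∠Z = arctan(-174.6/46.00) = -75.24°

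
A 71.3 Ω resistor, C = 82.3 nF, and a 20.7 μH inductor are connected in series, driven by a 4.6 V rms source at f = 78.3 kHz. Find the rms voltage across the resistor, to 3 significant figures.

4.51 V

ω = 2πf = 492000 rad/s
X_L = ωL = 10.2 Ω
X_C = 1/(ωC) = 24.7 Ω
Net reactance X = X_L − X_C = -14.5 Ω
Z = 71.3 − j14.5 Ω
|Z| = √(71.3² + 14.5²) = 72.8 Ω
I = V/|Z| = 63.2 mA
V_R = I·|Z_R| = 0.0632 × 71.3 = 4.51 V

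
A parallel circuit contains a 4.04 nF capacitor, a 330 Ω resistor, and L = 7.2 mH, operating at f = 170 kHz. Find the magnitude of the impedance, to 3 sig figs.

194 Ω

ω = 2πf = 1.068e+06 rad/s
X_L = ωL = 7690 Ω
X_C = 1/(ωC) = 232 Ω
Parallel: admittances add. Y = 1/R + 1/(jωL) + jωC
Y = (0.00303 + j0.00419) S
|Y| = 0.00517 S → |Z| = 1/|Y| = 194 Ω, ∠Z = −∠Y = -54.1°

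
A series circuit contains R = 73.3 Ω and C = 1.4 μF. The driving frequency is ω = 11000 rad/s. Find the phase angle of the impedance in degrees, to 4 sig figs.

-41.54°

X_C = 1/(ωC) = 64.94 Ω
Z = 73.30 − j64.94 Ω
|Z| = √(73.30² + 64.94²) = 97.93 Ω
∠Z = arctan(-64.94/73.30) = -41.54°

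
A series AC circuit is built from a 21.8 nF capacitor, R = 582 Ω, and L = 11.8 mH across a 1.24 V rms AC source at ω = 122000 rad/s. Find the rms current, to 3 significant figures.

X_L = ωL = 1440 Ω
X_C = 1/(ωC) = 376 Ω
Net reactance X = X_L − X_C = 1060 Ω
Z = 582 + j1060 Ω
|Z| = √(582² + 1060²) = 1210 Ω
I = V/|Z| = 1.24/1210 = 1.02 mA

1.02 mA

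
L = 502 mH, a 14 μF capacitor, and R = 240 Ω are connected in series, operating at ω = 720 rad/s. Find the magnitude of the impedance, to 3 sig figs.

355 Ω

X_L = ωL = 361 Ω
X_C = 1/(ωC) = 99.2 Ω
Net reactance X = X_L − X_C = 262 Ω
Z = 240 + j262 Ω
|Z| = √(240² + 262²) = 355 Ω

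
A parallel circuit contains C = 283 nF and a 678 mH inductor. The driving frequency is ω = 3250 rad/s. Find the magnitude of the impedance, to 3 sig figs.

2150 Ω

X_L = ωL = 2200 Ω
X_C = 1/(ωC) = 1090 Ω
Parallel: admittances add. Y = 1/(jωL) + jωC
Y = (0 + j0.000466) S
|Y| = 0.000466 S → |Z| = 1/|Y| = 2150 Ω, ∠Z = −∠Y = -90.0°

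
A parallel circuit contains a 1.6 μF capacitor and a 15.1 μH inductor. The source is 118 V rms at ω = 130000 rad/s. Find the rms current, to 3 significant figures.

35.6 A

X_L = ωL = 1.96 Ω
X_C = 1/(ωC) = 4.81 Ω
Parallel: admittances add. Y = 1/(jωL) + jωC
Y = (0 − j0.301) S
|Y| = 0.301 S → |Z| = 1/|Y| = 3.32 Ω, ∠Z = −∠Y = 90.0°
I = V/|Z| = 118/3.32 = 35.6 A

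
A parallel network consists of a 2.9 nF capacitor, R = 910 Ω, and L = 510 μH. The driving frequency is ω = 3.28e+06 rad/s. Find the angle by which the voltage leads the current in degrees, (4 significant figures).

-82.97°

X_L = ωL = 1673 Ω
X_C = 1/(ωC) = 105.1 Ω
Parallel: admittances add. Y = 1/R + 1/(jωL) + jωC
Y = (0.001099 + j0.008914) S
|Y| = 0.008982 S → |Z| = 1/|Y| = 111.3 Ω, ∠Z = −∠Y = -82.97°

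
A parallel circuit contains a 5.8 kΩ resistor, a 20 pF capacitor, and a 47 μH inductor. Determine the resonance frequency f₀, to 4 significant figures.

5.191 MHz

ω₀ = 1/√(LC) = 1/√(4.7e-05 × 2e-11) = 3.262e+07 rad/s
f₀ = ω₀/(2π) = 5.191 MHz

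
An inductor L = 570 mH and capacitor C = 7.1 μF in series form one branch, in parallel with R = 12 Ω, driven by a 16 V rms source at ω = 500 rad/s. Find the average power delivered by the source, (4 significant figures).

21.33 W

X_L = ωL = 285.0 Ω
X_C = 1/(ωC) = 281.7 Ω
Branch 1: Z₁ = R = 12.00 Ω
Branch 2 (series LC): Z₂ = j(X_L − X_C) = j3.310 Ω
Parallel: Z = Z₁Z₂/(Z₁+Z₂), |Z| = 3.191 Ω, ∠Z = 74.58°
I = V/|Z| = 5.015 A
P = VI cos φ = 16 × 5.015 × cos(74.58°) = 21.33 W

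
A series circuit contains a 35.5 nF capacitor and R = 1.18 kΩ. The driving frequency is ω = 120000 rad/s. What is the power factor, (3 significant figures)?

0.981

X_C = 1/(ωC) = 235 Ω
Z = 1180 − j235 Ω
|Z| = √(1180² + 235²) = 1200 Ω
∠Z = arctan(-235/1180) = -11.3°
cos φ = cos(-11.3°) = 0.981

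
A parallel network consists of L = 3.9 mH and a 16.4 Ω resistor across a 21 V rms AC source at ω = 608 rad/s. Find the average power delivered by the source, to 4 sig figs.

X_L = ωL = 2.371 Ω
Parallel: admittances add. Y = 1/R + 1/(jωL)
Y = (0.06098 − j0.4217) S
|Y| = 0.4261 S → |Z| = 1/|Y| = 2.347 Ω, ∠Z = −∠Y = 81.77°
I = V/|Z| = 8.948 A
P = VI cos φ = 21 × 8.948 × cos(81.77°) = 26.89 W

26.89 W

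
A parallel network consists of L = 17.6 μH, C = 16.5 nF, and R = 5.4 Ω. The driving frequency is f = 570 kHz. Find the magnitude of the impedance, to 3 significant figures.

5.26 Ω

ω = 2πf = 3.581e+06 rad/s
X_L = ωL = 63.0 Ω
X_C = 1/(ωC) = 16.9 Ω
Parallel: admittances add. Y = 1/R + 1/(jωL) + jωC
Y = (0.185 + j0.0432) S
|Y| = 0.190 S → |Z| = 1/|Y| = 5.26 Ω, ∠Z = −∠Y = -13.1°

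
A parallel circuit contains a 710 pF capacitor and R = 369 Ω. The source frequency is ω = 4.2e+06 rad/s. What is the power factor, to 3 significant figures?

X_C = 1/(ωC) = 335 Ω
Parallel: admittances add. Y = 1/R + jωC
Y = (0.00271 + j0.00298) S
|Y| = 0.00403 S → |Z| = 1/|Y| = 248 Ω, ∠Z = −∠Y = -47.7°
cos φ = cos(-47.7°) = 0.673

0.673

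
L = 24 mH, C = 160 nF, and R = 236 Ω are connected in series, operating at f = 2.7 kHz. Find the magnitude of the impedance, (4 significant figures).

ω = 2πf = 16960 rad/s
X_L = ωL = 407.2 Ω
X_C = 1/(ωC) = 368.4 Ω
Net reactance X = X_L − X_C = 38.74 Ω
Z = 236.0 + j38.74 Ω
|Z| = √(236.0² + 38.74²) = 239.2 Ω

239.2 Ω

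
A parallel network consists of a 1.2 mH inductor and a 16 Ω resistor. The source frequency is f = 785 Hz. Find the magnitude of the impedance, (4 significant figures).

ω = 2πf = 4932 rad/s
X_L = ωL = 5.919 Ω
Parallel: admittances add. Y = 1/R + 1/(jωL)
Y = (0.06250 − j0.1690) S
|Y| = 0.1801 S → |Z| = 1/|Y| = 5.551 Ω, ∠Z = −∠Y = 69.70°

5.551 Ω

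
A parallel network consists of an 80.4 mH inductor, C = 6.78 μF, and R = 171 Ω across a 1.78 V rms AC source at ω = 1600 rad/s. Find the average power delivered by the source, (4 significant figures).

X_L = ωL = 128.6 Ω
X_C = 1/(ωC) = 92.18 Ω
Parallel: admittances add. Y = 1/R + 1/(jωL) + jωC
Y = (0.005848 + j0.003074) S
|Y| = 0.006607 S → |Z| = 1/|Y| = 151.4 Ω, ∠Z = −∠Y = -27.73°
I = V/|Z| = 11.76 mA
P = VI cos φ = 1.78 × 0.01176 × cos(-27.73°) = 18.53 mW

18.53 mW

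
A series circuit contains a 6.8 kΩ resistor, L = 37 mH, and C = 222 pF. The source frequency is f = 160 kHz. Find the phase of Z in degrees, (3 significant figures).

78.3°

ω = 2πf = 1.005e+06 rad/s
X_L = ωL = 37200 Ω
X_C = 1/(ωC) = 4480 Ω
Net reactance X = X_L − X_C = 32700 Ω
Z = 6800 + j32700 Ω
|Z| = √(6800² + 32700²) = 33400 Ω
∠Z = arctan(32700/6800) = 78.3°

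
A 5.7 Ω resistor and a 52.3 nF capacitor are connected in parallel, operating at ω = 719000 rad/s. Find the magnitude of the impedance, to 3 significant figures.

5.57 Ω

X_C = 1/(ωC) = 26.6 Ω
Parallel: admittances add. Y = 1/R + jωC
Y = (0.175 + j0.0376) S
|Y| = 0.179 S → |Z| = 1/|Y| = 5.57 Ω, ∠Z = −∠Y = -12.1°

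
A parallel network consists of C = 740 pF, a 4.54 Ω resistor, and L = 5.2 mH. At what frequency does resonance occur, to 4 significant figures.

81.13 kHz

ω₀ = 1/√(LC) = 1/√(0.0052 × 7.4e-10) = 509800 rad/s
f₀ = ω₀/(2π) = 81.13 kHz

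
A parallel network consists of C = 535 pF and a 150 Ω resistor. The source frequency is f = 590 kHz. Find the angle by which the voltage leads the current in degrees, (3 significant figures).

ω = 2πf = 3.707e+06 rad/s
X_C = 1/(ωC) = 504 Ω
Parallel: admittances add. Y = 1/R + jωC
Y = (0.00667 + j0.00198) S
|Y| = 0.00696 S → |Z| = 1/|Y| = 144 Ω, ∠Z = −∠Y = -16.6°

-16.6°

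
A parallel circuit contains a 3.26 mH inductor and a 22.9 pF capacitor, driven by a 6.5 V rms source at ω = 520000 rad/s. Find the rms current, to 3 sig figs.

3.76 mA

X_L = ωL = 1700 Ω
X_C = 1/(ωC) = 84000 Ω
Parallel: admittances add. Y = 1/(jωL) + jωC
Y = (0 − j0.000578) S
|Y| = 0.000578 S → |Z| = 1/|Y| = 1730 Ω, ∠Z = −∠Y = 90.0°
I = V/|Z| = 6.5/1730 = 3.76 mA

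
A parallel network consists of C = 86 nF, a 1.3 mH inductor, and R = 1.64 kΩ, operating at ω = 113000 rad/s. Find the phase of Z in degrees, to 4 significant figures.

-78.17°

X_L = ωL = 146.9 Ω
X_C = 1/(ωC) = 102.9 Ω
Parallel: admittances add. Y = 1/R + 1/(jωL) + jωC
Y = (0.0006098 + j0.002911) S
|Y| = 0.002974 S → |Z| = 1/|Y| = 336.3 Ω, ∠Z = −∠Y = -78.17°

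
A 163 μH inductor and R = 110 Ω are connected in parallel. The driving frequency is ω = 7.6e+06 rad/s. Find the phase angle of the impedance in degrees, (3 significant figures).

5.07°

X_L = ωL = 1240 Ω
Parallel: admittances add. Y = 1/R + 1/(jωL)
Y = (0.00909 − j0.000807) S
|Y| = 0.00913 S → |Z| = 1/|Y| = 110 Ω, ∠Z = −∠Y = 5.07°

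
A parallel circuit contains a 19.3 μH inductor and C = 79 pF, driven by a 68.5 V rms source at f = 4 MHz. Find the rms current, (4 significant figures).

5.213 mA

ω = 2πf = 2.513e+07 rad/s
X_L = ωL = 485.1 Ω
X_C = 1/(ωC) = 503.7 Ω
Parallel: admittances add. Y = 1/(jωL) + jωC
Y = (0 − j7.611e-05) S
|Y| = 7.611e-05 S → |Z| = 1/|Y| = 13140 Ω, ∠Z = −∠Y = 90.00°
I = V/|Z| = 68.5/13140 = 5.213 mA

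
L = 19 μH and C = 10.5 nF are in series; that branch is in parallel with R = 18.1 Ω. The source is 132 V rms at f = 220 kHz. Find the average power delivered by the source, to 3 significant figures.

ω = 2πf = 1.382e+06 rad/s
X_L = ωL = 26.3 Ω
X_C = 1/(ωC) = 68.9 Ω
Branch 1: Z₁ = R = 18.1 Ω
Branch 2 (series LC): Z₂ = j(X_L − X_C) = −j42.6 Ω
Parallel: Z = Z₁Z₂/(Z₁+Z₂), |Z| = 16.7 Ω, ∠Z = -23.0°
I = V/|Z| = 7.92 A
P = VI cos φ = 132 × 7.92 × cos(-23.0°) = 963 W

963 W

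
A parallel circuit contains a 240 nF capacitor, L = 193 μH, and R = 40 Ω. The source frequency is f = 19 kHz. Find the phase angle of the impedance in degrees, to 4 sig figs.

ω = 2πf = 119400 rad/s
X_L = ωL = 23.04 Ω
X_C = 1/(ωC) = 34.90 Ω
Parallel: admittances add. Y = 1/R + 1/(jωL) + jωC
Y = (0.02500 − j0.01475) S
|Y| = 0.02903 S → |Z| = 1/|Y| = 34.45 Ω, ∠Z = −∠Y = 30.54°

30.54°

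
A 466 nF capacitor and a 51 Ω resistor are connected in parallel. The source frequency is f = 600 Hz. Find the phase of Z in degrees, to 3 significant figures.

-5.12°

ω = 2πf = 3770 rad/s
X_C = 1/(ωC) = 569 Ω
Parallel: admittances add. Y = 1/R + jωC
Y = (0.0196 + j0.00176) S
|Y| = 0.0197 S → |Z| = 1/|Y| = 50.8 Ω, ∠Z = −∠Y = -5.12°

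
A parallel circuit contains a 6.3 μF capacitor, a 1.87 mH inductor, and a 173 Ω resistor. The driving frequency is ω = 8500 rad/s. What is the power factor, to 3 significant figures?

X_L = ωL = 15.9 Ω
X_C = 1/(ωC) = 18.7 Ω
Parallel: admittances add. Y = 1/R + 1/(jωL) + jωC
Y = (0.00578 − j0.00936) S
|Y| = 0.0110 S → |Z| = 1/|Y| = 90.9 Ω, ∠Z = −∠Y = 58.3°
cos φ = cos(58.3°) = 0.525

0.525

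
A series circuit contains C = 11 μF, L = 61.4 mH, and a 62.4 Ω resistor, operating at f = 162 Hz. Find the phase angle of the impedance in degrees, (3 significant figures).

-23.3°

ω = 2πf = 1018 rad/s
X_L = ωL = 62.5 Ω
X_C = 1/(ωC) = 89.3 Ω
Net reactance X = X_L − X_C = -26.8 Ω
Z = 62.4 − j26.8 Ω
|Z| = √(62.4² + 26.8²) = 67.9 Ω
∠Z = arctan(-26.8/62.4) = -23.3°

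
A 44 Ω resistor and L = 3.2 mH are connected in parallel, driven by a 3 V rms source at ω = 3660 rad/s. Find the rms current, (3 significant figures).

X_L = ωL = 11.7 Ω
Parallel: admittances add. Y = 1/R + 1/(jωL)
Y = (0.0227 − j0.0854) S
|Y| = 0.0884 S → |Z| = 1/|Y| = 11.3 Ω, ∠Z = −∠Y = 75.1°
I = V/|Z| = 3/11.3 = 265 mA

265 mA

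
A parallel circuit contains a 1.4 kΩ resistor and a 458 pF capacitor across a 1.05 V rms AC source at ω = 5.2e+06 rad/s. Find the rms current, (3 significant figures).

X_C = 1/(ωC) = 420 Ω
Parallel: admittances add. Y = 1/R + jωC
Y = (0.000714 + j0.00238) S
|Y| = 0.00249 S → |Z| = 1/|Y| = 402 Ω, ∠Z = −∠Y = -73.3°
I = V/|Z| = 1.05/402 = 2.61 mA

2.61 mA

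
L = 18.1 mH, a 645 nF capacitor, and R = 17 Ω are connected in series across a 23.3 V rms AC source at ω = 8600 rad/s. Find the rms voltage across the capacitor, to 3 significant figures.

X_L = ωL = 156 Ω
X_C = 1/(ωC) = 180 Ω
Net reactance X = X_L − X_C = -24.6 Ω
Z = 17.0 − j24.6 Ω
|Z| = √(17.0² + 24.6²) = 29.9 Ω
I = V/|Z| = 779 mA
V_C = I·|Z_C| = 0.779 × 180 = 140 V

140 V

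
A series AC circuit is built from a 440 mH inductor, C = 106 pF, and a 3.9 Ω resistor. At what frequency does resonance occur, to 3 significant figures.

ω₀ = 1/√(LC) = 1/√(0.44 × 1.06e-10) = 146400 rad/s
f₀ = ω₀/(2π) = 23.3 kHz

23.3 kHz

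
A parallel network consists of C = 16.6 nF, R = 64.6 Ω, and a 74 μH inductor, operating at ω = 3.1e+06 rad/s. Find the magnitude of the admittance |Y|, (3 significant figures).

49.6 mS

X_L = ωL = 229 Ω
X_C = 1/(ωC) = 19.4 Ω
Parallel: admittances add. Y = 1/R + 1/(jωL) + jωC
Y = (0.0155 + j0.0471) S
|Y| = 0.0496 S → |Z| = 1/|Y| = 20.2 Ω, ∠Z = −∠Y = -71.8°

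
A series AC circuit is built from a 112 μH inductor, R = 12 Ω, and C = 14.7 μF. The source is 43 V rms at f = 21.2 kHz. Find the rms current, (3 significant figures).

2.29 A

ω = 2πf = 133200 rad/s
X_L = ωL = 14.9 Ω
X_C = 1/(ωC) = 0.511 Ω
Net reactance X = X_L − X_C = 14.4 Ω
Z = 12.0 + j14.4 Ω
|Z| = √(12.0² + 14.4²) = 18.8 Ω
I = V/|Z| = 43/18.8 = 2.29 A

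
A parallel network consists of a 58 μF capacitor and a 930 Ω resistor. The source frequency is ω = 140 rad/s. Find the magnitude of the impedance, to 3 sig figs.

122 Ω

X_C = 1/(ωC) = 123 Ω
Parallel: admittances add. Y = 1/R + jωC
Y = (0.00108 + j0.00812) S
|Y| = 0.00819 S → |Z| = 1/|Y| = 122 Ω, ∠Z = −∠Y = -82.5°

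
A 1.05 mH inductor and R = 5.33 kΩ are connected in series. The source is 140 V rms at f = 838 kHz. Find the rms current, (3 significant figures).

ω = 2πf = 5.265e+06 rad/s
X_L = ωL = 5530 Ω
Z = 5330 + j5530 Ω
|Z| = √(5330² + 5530²) = 7680 Ω
I = V/|Z| = 140/7680 = 18.2 mA

18.2 mA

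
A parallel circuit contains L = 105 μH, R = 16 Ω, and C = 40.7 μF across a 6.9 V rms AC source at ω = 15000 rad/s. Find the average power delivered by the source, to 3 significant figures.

X_L = ωL = 1.57 Ω
X_C = 1/(ωC) = 1.64 Ω
Parallel: admittances add. Y = 1/R + 1/(jωL) + jωC
Y = (0.0625 − j0.0244) S
|Y| = 0.0671 S → |Z| = 1/|Y| = 14.9 Ω, ∠Z = −∠Y = 21.3°
I = V/|Z| = 463 mA
P = VI cos φ = 6.9 × 0.463 × cos(21.3°) = 2.98 W

2.98 W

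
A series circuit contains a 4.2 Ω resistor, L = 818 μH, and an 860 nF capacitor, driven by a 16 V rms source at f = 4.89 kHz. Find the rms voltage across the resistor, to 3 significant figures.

5.02 V

ω = 2πf = 30720 rad/s
X_L = ωL = 25.1 Ω
X_C = 1/(ωC) = 37.8 Ω
Net reactance X = X_L − X_C = -12.7 Ω
Z = 4.20 − j12.7 Ω
|Z| = √(4.20² + 12.7²) = 13.4 Ω
I = V/|Z| = 1.20 A
V_R = I·|Z_R| = 1.20 × 4.20 = 5.02 V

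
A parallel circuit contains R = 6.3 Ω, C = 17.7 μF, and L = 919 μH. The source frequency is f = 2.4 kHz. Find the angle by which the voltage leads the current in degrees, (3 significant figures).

ω = 2πf = 15080 rad/s
X_L = ωL = 13.9 Ω
X_C = 1/(ωC) = 3.75 Ω
Parallel: admittances add. Y = 1/R + 1/(jωL) + jωC
Y = (0.159 + j0.195) S
|Y| = 0.251 S → |Z| = 1/|Y| = 3.98 Ω, ∠Z = −∠Y = -50.8°

-50.8°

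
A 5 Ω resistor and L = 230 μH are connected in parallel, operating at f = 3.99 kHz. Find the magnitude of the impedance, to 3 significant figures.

3.78 Ω

ω = 2πf = 25070 rad/s
X_L = ωL = 5.77 Ω
Parallel: admittances add. Y = 1/R + 1/(jωL)
Y = (0.200 − j0.173) S
|Y| = 0.265 S → |Z| = 1/|Y| = 3.78 Ω, ∠Z = −∠Y = 40.9°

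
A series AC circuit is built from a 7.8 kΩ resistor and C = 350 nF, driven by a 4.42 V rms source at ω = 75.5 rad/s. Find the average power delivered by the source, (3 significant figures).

102 μW

X_C = 1/(ωC) = 37800 Ω
Z = 7800 − j37800 Ω
|Z| = √(7800² + 37800²) = 38600 Ω
∠Z = arctan(-37800/7800) = -78.4°
I = V/|Z| = 114 μA
P = VI cos φ = 4.42 × 0.000114 × cos(-78.4°) = 102 μW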